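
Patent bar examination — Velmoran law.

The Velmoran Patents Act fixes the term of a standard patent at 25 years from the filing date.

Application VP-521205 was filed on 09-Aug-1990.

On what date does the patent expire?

Filing date + 25 years → 9 August 2015.

August 9, 2015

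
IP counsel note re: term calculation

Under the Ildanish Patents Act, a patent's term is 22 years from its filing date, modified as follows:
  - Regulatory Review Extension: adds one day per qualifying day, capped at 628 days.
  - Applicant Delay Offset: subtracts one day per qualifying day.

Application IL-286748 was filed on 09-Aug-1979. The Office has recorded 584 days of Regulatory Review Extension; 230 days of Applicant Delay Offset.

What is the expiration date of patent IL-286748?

2002-07-29

Base term: filing date + 22 years → 9 August 2001.
Regulatory Review Extension: 584 days (within the 628-day cap) → +584 days → 16 March 2003.
Applicant Delay Offset: −230 days → 29 July 2002.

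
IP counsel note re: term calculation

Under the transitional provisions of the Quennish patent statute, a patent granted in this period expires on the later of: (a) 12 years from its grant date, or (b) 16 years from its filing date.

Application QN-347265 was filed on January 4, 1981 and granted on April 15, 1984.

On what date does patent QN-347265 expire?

January 4, 1997

(a) grant + 12 years → 15 April 1996.
(b) filing + 16 years → 4 January 1997.
Later of the two: 4 January 1997.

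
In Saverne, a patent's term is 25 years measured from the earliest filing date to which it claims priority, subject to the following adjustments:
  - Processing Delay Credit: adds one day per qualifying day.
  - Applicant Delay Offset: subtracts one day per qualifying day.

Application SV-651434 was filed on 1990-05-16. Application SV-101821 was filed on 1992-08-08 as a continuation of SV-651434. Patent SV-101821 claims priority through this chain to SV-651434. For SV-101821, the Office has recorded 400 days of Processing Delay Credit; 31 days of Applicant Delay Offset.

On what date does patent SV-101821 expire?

Earliest priority filing: 16 May 1990.
Base term: 16 May 1990 + 25 years → 16 May 2015.
Processing Delay Credit: +400 days → 19 June 2016.
Applicant Delay Offset: −31 days → 19 May 2016.

May 19, 2016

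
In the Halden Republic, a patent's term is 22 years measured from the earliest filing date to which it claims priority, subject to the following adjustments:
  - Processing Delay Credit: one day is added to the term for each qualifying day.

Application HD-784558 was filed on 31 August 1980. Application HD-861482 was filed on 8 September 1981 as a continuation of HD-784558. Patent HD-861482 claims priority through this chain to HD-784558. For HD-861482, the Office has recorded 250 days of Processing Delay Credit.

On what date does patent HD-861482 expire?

Earliest priority filing: 31 August 1980.
Base term: 31 August 1980 + 22 years → 31 August 2002.
Processing Delay Credit: +250 days → 8 May 2003.

2003-05-08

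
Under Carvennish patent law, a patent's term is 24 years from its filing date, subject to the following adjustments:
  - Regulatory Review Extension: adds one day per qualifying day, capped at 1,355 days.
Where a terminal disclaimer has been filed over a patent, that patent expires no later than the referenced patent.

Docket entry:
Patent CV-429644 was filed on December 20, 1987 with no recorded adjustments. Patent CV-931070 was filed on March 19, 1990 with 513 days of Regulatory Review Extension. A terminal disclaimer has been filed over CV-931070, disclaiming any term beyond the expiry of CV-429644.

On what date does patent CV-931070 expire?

2011-12-20

Natural term of CV-931070:
  Base: filing + 24 years → 19 March 2014.
  Regulatory Review Extension: 513 days (within the 1355-day cap) → +513 days → 14 August 2015.
Expiry of referenced patent CV-429644:
  Base: filing + 24 years → 20 December 2011.
Terminal disclaimer: CV-931070 expires on the earlier of 14 August 2015 and 20 December 2011.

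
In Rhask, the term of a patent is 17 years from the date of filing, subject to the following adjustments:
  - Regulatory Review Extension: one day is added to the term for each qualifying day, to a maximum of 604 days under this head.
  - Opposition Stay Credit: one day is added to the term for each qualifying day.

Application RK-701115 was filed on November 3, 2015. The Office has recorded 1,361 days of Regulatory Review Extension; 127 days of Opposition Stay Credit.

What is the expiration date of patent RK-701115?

Base term: filing date + 17 years → 3 November 2032.
Regulatory Review Extension: 1361 days claimed exceeds the 604-day cap, so +604 days → 30 June 2034.
Opposition Stay Credit: +127 days → 4 November 2034.

2034-11-04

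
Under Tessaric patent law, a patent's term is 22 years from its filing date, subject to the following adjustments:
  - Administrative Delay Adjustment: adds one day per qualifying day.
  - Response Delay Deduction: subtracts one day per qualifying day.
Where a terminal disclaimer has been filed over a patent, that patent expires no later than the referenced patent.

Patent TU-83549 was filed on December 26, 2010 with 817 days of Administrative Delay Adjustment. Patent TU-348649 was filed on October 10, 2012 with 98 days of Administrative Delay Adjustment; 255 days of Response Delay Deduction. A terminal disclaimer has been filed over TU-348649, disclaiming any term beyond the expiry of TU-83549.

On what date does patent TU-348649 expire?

May 6, 2034

Natural term of TU-348649:
  Base: filing + 22 years → 10 October 2034.
  Administrative Delay Adjustment: +98 days → 16 January 2035.
  Response Delay Deduction: −255 days → 6 May 2034.
Expiry of referenced patent TU-83549:
  Base: filing + 22 years → 26 December 2032.
  Administrative Delay Adjustment: +817 days → 23 March 2035.
Terminal disclaimer: TU-348649 expires on the earlier of 6 May 2034 and 23 March 2035.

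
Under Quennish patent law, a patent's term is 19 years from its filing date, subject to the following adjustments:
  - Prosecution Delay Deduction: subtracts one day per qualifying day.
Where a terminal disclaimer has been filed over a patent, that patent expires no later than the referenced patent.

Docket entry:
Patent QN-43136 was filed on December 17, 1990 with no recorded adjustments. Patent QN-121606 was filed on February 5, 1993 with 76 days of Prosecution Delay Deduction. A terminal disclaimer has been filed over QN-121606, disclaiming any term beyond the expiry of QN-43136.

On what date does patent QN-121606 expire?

Natural term of QN-121606:
  Base: filing + 19 years → 5 February 2012.
  Prosecution Delay Deduction: −76 days → 21 November 2011.
Expiry of referenced patent QN-43136:
  Base: filing + 19 years → 17 December 2009.
Terminal disclaimer: QN-121606 expires on the earlier of 21 November 2011 and 17 December 2009.

2009-12-17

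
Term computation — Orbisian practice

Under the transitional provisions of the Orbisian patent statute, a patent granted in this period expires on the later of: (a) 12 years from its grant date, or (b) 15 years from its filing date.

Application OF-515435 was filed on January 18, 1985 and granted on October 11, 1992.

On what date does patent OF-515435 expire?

October 11, 2004

(a) grant + 12 years → 11 October 2004.
(b) filing + 15 years → 18 January 2000.
Later of the two: 11 October 2004.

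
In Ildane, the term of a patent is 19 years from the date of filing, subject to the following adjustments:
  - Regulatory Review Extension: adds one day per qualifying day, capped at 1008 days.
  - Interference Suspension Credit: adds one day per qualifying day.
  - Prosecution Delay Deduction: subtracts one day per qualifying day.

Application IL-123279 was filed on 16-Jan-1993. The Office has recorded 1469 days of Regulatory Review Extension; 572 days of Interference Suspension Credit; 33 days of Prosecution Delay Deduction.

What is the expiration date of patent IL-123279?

2016-04-11

Base term: filing date + 19 years → 16 January 2012.
Regulatory Review Extension: 1469 days claimed exceeds the 1008-day cap, so +1008 days → 20 October 2014.
Interference Suspension Credit: +572 days → 14 May 2016.
Prosecution Delay Deduction: −33 days → 11 April 2016.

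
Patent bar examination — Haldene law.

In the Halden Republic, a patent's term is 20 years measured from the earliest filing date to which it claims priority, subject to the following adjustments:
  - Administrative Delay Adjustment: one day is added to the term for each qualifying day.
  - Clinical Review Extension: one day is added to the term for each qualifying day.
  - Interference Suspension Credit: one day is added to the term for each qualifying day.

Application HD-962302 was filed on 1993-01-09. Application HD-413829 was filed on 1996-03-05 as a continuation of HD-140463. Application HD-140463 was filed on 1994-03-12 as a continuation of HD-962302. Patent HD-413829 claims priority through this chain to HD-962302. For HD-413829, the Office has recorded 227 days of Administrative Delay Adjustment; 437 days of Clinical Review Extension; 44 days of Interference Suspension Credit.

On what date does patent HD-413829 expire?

December 18, 2014

Earliest priority filing: 9 January 1993.
Base term: 9 January 1993 + 20 years → 9 January 2013.
Administrative Delay Adjustment: +227 days → 24 August 2013.
Clinical Review Extension: +437 days → 4 November 2014.
Interference Suspension Credit: +44 days → 18 December 2014.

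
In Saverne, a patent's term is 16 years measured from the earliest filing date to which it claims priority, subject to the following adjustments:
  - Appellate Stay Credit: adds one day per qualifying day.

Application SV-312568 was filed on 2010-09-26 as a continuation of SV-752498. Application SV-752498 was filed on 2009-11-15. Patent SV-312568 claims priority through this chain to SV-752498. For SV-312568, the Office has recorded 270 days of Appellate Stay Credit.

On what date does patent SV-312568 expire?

August 12, 2026

Earliest priority filing: 15 November 2009.
Base term: 15 November 2009 + 16 years → 15 November 2025.
Appellate Stay Credit: +270 days → 12 August 2026.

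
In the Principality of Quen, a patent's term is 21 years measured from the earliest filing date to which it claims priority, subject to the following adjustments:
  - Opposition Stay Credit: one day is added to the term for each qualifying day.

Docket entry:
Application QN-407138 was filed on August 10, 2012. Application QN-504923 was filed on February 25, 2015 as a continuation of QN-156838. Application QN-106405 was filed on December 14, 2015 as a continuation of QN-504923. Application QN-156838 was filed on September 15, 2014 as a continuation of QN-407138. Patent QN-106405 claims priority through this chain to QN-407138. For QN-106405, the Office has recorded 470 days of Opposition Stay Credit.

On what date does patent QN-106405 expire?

2034-11-23

Earliest priority filing: 10 August 2012.
Base term: 10 August 2012 + 21 years → 10 August 2033.
Opposition Stay Credit: +470 days → 23 November 2034.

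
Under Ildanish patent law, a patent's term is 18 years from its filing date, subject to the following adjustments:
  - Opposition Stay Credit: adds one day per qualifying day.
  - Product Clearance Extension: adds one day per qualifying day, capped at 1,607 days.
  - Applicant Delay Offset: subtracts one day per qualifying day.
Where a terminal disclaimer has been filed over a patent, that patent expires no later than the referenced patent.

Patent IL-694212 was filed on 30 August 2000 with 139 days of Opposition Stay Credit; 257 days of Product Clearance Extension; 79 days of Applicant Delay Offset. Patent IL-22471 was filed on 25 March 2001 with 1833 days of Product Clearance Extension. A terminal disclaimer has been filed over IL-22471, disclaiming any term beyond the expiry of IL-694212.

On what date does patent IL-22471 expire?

July 13, 2019

Natural term of IL-22471:
  Base: filing + 18 years → 25 March 2019.
  Product Clearance Extension: 1833 days claimed exceeds the 1607-day cap, so +1607 days → 18 August 2023.
Expiry of referenced patent IL-694212:
  Base: filing + 18 years → 30 August 2018.
  Opposition Stay Credit: +139 days → 16 January 2019.
  Product Clearance Extension: 257 days (within the 1607-day cap) → +257 days → 30 September 2019.
  Applicant Delay Offset: −79 days → 13 July 2019.
Terminal disclaimer: IL-22471 expires on the earlier of 18 August 2023 and 13 July 2019.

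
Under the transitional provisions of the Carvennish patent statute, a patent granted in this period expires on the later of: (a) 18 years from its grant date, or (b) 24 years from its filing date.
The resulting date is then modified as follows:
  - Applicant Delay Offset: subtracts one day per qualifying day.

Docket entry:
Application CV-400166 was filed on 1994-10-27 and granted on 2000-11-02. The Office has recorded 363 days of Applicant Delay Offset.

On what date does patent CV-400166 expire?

(a) grant + 18 years → 2 November 2018.
(b) filing + 24 years → 27 October 2018.
Later of the two: 2 November 2018.
Applicant Delay Offset: −363 days → 4 November 2017.

2017-11-04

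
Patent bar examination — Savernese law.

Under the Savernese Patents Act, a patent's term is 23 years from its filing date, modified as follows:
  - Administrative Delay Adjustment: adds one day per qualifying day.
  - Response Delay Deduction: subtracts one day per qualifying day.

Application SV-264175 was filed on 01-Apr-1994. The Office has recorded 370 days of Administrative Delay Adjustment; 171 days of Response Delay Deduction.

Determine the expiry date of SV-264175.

2017-10-17

Base term: filing date + 23 years → 1 April 2017.
Administrative Delay Adjustment: +370 days → 6 April 2018.
Response Delay Deduction: −171 days → 17 October 2017.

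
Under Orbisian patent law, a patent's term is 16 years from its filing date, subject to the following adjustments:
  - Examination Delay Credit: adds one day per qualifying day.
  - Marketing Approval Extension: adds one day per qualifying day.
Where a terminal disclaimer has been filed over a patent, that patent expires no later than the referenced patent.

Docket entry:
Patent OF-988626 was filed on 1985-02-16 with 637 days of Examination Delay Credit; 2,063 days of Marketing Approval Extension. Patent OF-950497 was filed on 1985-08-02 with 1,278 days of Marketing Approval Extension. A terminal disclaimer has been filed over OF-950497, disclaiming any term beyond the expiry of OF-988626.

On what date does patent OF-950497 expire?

Natural term of OF-950497:
  Base: filing + 16 years → 2 August 2001.
  Marketing Approval Extension: +1278 days → 31 January 2005.
Expiry of referenced patent OF-988626:
  Base: filing + 16 years → 16 February 2001.
  Examination Delay Credit: +637 days → 15 November 2002.
  Marketing Approval Extension: +2063 days → 9 July 2008.
Terminal disclaimer: OF-950497 expires on the earlier of 31 January 2005 and 9 July 2008.

January 31, 2005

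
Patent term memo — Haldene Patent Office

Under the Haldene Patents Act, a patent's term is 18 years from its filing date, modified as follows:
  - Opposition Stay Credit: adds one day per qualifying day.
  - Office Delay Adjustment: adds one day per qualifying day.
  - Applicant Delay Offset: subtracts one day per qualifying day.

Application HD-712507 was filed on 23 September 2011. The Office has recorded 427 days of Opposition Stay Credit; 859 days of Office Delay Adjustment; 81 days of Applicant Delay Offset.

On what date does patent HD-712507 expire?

Base term: filing date + 18 years → 23 September 2029.
Opposition Stay Credit: +427 days → 24 November 2030.
Office Delay Adjustment: +859 days → 1 April 2033.
Applicant Delay Offset: −81 days → 10 January 2033.

January 10, 2033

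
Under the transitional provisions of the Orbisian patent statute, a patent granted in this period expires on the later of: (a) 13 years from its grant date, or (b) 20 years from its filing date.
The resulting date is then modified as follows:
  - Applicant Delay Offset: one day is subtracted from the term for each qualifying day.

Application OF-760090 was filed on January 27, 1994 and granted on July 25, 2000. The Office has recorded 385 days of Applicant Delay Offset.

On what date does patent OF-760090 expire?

2013-01-07

(a) grant + 13 years → 25 July 2013.
(b) filing + 20 years → 27 January 2014.
Later of the two: 27 January 2014.
Applicant Delay Offset: −385 days → 7 January 2013.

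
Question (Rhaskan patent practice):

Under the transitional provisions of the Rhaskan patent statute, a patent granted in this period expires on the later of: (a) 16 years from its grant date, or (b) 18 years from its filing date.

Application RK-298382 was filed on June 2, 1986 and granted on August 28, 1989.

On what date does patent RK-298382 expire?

(a) grant + 16 years → 28 August 2005.
(b) filing + 18 years → 2 June 2004.
Later of the two: 28 August 2005.

August 28, 2005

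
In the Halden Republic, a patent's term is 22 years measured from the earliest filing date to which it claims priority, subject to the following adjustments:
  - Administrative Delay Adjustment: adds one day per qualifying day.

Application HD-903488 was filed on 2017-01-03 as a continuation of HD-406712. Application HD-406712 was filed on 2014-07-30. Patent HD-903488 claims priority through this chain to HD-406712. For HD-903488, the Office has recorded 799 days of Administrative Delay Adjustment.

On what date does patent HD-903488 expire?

Earliest priority filing: 30 July 2014.
Base term: 30 July 2014 + 22 years → 30 July 2036.
Administrative Delay Adjustment: +799 days → 7 October 2038.

2038-10-07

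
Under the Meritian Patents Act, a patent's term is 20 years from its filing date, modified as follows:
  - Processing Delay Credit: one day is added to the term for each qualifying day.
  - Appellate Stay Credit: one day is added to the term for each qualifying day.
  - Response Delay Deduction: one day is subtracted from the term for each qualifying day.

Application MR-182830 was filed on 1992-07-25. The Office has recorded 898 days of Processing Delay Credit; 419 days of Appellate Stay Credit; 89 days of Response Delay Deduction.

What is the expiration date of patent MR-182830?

December 5, 2015

Base term: filing date + 20 years → 25 July 2012.
Processing Delay Credit: +898 days → 9 January 2015.
Appellate Stay Credit: +419 days → 3 March 2016.
Response Delay Deduction: −89 days → 5 December 2015.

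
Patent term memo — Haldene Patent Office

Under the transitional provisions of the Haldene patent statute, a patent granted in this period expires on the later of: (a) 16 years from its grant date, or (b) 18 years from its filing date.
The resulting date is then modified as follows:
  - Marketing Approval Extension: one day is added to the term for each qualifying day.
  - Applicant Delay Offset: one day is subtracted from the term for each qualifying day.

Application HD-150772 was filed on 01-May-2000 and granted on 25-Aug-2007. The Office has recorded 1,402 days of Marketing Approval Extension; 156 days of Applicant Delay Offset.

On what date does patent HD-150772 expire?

(a) grant + 16 years → 25 August 2023.
(b) filing + 18 years → 1 May 2018.
Later of the two: 25 August 2023.
Marketing Approval Extension: +1402 days → 27 June 2027.
Applicant Delay Offset: −156 days → 22 January 2027.

2027-01-22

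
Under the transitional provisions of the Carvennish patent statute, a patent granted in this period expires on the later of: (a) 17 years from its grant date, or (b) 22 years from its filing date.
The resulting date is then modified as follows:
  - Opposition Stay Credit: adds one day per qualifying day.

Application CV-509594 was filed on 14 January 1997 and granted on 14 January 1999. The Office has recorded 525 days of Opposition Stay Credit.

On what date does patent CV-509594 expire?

2020-06-22

(a) grant + 17 years → 14 January 2016.
(b) filing + 22 years → 14 January 2019.
Later of the two: 14 January 2019.
Opposition Stay Credit: +525 days → 22 June 2020.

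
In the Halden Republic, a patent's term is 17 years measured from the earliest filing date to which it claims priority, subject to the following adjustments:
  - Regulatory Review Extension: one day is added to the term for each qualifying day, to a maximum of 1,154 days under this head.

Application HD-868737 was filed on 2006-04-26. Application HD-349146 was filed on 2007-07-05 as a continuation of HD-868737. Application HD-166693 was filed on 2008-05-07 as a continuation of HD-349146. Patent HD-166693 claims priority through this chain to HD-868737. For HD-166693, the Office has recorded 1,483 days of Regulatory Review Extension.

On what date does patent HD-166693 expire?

2026-06-23

Earliest priority filing: 26 April 2006.
Base term: 26 April 2006 + 17 years → 26 April 2023.
Regulatory Review Extension: 1483 days claimed exceeds the 1154-day cap, so +1154 days → 23 June 2026.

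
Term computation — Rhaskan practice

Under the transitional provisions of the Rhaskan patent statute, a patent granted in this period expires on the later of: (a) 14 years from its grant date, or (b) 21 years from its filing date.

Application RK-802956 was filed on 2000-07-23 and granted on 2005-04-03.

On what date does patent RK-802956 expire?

July 23, 2021

(a) grant + 14 years → 3 April 2019.
(b) filing + 21 years → 23 July 2021.
Later of the two: 23 July 2021.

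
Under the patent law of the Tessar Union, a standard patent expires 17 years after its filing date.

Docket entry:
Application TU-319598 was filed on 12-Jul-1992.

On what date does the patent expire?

Filing date + 17 years → 12 July 2009.

July 12, 2009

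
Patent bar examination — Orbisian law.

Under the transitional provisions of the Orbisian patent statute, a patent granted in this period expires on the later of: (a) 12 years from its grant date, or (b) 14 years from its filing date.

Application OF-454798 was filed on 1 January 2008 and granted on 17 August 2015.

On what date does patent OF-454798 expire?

(a) grant + 12 years → 17 August 2027.
(b) filing + 14 years → 1 January 2022.
Later of the two: 17 August 2027.

August 17, 2027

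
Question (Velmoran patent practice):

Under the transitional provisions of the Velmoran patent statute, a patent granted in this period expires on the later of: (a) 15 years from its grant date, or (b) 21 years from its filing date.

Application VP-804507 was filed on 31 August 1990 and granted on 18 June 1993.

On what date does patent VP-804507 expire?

(a) grant + 15 years → 18 June 2008.
(b) filing + 21 years → 31 August 2011.
Later of the two: 31 August 2011.

2011-08-31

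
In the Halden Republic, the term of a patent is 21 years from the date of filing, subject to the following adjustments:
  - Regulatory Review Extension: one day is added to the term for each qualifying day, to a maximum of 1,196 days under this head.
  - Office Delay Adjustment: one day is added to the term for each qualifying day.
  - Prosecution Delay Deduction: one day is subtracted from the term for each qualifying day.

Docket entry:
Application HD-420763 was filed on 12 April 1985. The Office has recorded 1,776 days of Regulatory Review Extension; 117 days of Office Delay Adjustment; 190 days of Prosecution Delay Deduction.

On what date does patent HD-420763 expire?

2009-05-09

Base term: filing date + 21 years → 12 April 2006.
Regulatory Review Extension: 1776 days claimed exceeds the 1196-day cap, so +1196 days → 21 July 2009.
Office Delay Adjustment: +117 days → 15 November 2009.
Prosecution Delay Deduction: −190 days → 9 May 2009.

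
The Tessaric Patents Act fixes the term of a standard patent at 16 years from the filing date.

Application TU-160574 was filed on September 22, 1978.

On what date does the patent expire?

Filing date + 16 years → 22 September 1994.

September 22, 1994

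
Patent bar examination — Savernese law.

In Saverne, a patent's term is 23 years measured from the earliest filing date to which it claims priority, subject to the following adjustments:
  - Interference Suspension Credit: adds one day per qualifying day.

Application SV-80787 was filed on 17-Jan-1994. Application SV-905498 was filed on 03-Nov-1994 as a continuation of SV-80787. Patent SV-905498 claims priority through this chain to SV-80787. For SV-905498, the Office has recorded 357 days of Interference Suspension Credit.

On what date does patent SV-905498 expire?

2018-01-09

Earliest priority filing: 17 January 1994.
Base term: 17 January 1994 + 23 years → 17 January 2017.
Interference Suspension Credit: +357 days → 9 January 2018.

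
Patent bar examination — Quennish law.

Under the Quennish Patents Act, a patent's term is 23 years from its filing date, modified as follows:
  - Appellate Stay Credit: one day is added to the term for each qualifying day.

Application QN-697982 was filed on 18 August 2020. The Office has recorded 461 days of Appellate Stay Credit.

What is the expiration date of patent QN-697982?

Base term: filing date + 23 years → 18 August 2043.
Appellate Stay Credit: +461 days → 21 November 2044.

November 21, 2044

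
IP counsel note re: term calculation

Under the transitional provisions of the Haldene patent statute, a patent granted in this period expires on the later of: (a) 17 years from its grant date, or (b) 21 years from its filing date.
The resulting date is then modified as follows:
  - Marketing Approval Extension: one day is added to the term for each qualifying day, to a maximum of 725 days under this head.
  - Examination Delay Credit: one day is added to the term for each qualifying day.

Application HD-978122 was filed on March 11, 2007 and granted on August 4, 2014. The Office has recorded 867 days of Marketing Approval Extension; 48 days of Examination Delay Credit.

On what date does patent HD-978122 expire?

September 15, 2033

(a) grant + 17 years → 4 August 2031.
(b) filing + 21 years → 11 March 2028.
Later of the two: 4 August 2031.
Marketing Approval Extension: 867 days claimed exceeds the 725-day cap, so +725 days → 29 July 2033.
Examination Delay Credit: +48 days → 15 September 2033.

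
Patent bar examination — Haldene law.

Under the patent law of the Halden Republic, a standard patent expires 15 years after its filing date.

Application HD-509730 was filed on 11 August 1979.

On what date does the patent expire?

August 11, 1994

Filing date + 15 years → 11 August 1994.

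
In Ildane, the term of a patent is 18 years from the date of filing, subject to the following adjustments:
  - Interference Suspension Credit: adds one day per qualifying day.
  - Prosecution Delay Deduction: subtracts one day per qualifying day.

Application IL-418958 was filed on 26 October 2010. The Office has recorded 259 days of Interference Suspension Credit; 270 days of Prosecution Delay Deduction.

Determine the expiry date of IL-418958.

Base term: filing date + 18 years → 26 October 2028.
Interference Suspension Credit: +259 days → 12 July 2029.
Prosecution Delay Deduction: −270 days → 15 October 2028.

2028-10-15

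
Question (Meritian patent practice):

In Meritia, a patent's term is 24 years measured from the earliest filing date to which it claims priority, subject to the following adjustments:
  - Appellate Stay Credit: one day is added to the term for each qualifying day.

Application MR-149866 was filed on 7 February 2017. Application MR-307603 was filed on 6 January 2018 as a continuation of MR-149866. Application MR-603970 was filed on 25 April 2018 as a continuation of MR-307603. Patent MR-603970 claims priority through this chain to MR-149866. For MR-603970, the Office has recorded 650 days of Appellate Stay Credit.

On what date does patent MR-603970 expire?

Earliest priority filing: 7 February 2017.
Base term: 7 February 2017 + 24 years → 7 February 2041.
Appellate Stay Credit: +650 days → 19 November 2042.

2042-11-19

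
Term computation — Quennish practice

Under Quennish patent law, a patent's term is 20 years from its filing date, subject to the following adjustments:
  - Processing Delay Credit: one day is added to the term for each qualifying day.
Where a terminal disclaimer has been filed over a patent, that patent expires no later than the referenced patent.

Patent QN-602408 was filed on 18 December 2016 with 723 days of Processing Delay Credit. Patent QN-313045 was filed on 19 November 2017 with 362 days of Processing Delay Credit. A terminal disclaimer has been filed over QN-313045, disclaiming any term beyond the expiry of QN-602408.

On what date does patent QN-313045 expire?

2038-11-16

Natural term of QN-313045:
  Base: filing + 20 years → 19 November 2037.
  Processing Delay Credit: +362 days → 16 November 2038.
Expiry of referenced patent QN-602408:
  Base: filing + 20 years → 18 December 2036.
  Processing Delay Credit: +723 days → 11 December 2038.
Terminal disclaimer: QN-313045 expires on the earlier of 16 November 2038 and 11 December 2038.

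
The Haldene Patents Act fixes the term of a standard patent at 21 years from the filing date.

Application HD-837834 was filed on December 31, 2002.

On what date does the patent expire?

2023-12-31

Filing date + 21 years → 31 December 2023.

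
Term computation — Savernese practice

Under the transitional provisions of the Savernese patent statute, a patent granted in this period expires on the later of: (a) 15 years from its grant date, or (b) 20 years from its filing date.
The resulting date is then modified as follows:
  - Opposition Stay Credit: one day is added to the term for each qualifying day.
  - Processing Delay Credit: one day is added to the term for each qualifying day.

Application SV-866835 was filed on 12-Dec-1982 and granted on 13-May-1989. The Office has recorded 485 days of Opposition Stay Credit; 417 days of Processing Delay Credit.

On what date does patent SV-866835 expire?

2006-11-01

(a) grant + 15 years → 13 May 2004.
(b) filing + 20 years → 12 December 2002.
Later of the two: 13 May 2004.
Opposition Stay Credit: +485 days → 10 September 2005.
Processing Delay Credit: +417 days → 1 November 2006.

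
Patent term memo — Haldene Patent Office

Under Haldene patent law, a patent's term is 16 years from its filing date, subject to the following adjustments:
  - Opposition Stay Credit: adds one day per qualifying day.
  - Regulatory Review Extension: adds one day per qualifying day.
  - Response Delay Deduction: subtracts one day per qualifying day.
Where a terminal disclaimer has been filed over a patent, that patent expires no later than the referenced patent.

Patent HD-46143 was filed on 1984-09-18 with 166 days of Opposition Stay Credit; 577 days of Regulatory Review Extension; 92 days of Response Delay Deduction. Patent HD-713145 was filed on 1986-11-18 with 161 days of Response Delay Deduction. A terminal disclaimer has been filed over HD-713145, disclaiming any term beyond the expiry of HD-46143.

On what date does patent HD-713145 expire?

Natural term of HD-713145:
  Base: filing + 16 years → 18 November 2002.
  Response Delay Deduction: −161 days → 10 June 2002.
Expiry of referenced patent HD-46143:
  Base: filing + 16 years → 18 September 2000.
  Opposition Stay Credit: +166 days → 3 March 2001.
  Regulatory Review Extension: +577 days → 1 October 2002.
  Response Delay Deduction: −92 days → 1 July 2002.
Terminal disclaimer: HD-713145 expires on the earlier of 10 June 2002 and 1 July 2002.

June 10, 2002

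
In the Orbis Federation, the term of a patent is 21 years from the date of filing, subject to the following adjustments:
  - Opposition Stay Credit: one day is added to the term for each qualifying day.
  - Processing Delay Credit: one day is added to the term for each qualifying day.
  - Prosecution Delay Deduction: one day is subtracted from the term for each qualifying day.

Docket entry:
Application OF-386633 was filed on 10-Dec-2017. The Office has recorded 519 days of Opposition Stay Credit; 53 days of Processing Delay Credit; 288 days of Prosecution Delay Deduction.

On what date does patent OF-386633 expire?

2039-09-20

Base term: filing date + 21 years → 10 December 2038.
Opposition Stay Credit: +519 days → 12 May 2040.
Processing Delay Credit: +53 days → 4 July 2040.
Prosecution Delay Deduction: −288 days → 20 September 2039.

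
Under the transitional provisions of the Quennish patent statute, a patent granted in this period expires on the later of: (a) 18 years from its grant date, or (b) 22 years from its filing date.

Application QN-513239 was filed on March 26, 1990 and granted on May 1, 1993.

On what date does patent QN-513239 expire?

(a) grant + 18 years → 1 May 2011.
(b) filing + 22 years → 26 March 2012.
Later of the two: 26 March 2012.

2012-03-26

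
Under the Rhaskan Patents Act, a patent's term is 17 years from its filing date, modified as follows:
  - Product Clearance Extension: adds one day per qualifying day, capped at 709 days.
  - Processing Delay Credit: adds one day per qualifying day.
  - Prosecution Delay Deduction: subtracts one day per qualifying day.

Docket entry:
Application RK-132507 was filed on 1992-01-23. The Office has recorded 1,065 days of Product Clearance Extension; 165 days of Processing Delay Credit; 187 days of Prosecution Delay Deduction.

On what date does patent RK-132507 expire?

2010-12-11

Base term: filing date + 17 years → 23 January 2009.
Product Clearance Extension: 1065 days claimed exceeds the 709-day cap, so +709 days → 2 January 2011.
Processing Delay Credit: +165 days → 16 June 2011.
Prosecution Delay Deduction: −187 days → 11 December 2010.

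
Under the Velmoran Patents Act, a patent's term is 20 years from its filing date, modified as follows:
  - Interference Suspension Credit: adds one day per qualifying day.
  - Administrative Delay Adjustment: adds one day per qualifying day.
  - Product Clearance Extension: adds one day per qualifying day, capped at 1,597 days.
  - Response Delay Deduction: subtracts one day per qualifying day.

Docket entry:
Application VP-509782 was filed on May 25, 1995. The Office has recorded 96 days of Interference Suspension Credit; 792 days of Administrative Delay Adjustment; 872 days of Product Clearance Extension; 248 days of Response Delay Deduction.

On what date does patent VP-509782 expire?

July 15, 2019

Base term: filing date + 20 years → 25 May 2015.
Interference Suspension Credit: +96 days → 29 August 2015.
Administrative Delay Adjustment: +792 days → 29 October 2017.
Product Clearance Extension: 872 days (within the 1597-day cap) → +872 days → 19 March 2020.
Response Delay Deduction: −248 days → 15 July 2019.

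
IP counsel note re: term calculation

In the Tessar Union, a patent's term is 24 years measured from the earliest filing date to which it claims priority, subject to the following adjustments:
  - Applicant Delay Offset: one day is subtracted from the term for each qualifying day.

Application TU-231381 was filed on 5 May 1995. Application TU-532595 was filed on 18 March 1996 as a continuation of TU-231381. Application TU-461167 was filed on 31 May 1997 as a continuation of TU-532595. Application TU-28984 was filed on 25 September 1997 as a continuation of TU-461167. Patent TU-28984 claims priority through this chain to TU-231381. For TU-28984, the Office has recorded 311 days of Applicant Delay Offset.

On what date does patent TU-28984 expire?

Earliest priority filing: 5 May 1995.
Base term: 5 May 1995 + 24 years → 5 May 2019.
Applicant Delay Offset: −311 days → 28 June 2018.

June 28, 2018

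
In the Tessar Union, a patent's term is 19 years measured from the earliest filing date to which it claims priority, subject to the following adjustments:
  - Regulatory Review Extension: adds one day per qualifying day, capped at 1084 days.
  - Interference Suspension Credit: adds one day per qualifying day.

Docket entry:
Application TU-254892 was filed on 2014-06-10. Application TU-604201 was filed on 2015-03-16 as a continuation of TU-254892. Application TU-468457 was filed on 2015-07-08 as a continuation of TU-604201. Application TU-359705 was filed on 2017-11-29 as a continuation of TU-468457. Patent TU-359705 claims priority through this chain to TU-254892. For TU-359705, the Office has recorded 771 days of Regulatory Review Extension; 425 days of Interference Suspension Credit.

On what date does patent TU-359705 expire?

Earliest priority filing: 10 June 2014.
Base term: 10 June 2014 + 19 years → 10 June 2033.
Regulatory Review Extension: 771 days (within the 1084-day cap) → +771 days → 21 July 2035.
Interference Suspension Credit: +425 days → 18 September 2036.

2036-09-18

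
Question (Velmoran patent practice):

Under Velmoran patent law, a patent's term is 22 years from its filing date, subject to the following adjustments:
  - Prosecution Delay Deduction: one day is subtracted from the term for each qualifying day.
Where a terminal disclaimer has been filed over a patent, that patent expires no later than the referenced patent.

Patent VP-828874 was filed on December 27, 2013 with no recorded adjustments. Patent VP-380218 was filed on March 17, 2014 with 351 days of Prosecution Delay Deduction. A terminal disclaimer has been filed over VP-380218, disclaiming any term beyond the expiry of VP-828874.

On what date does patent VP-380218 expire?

April 1, 2035

Natural term of VP-380218:
  Base: filing + 22 years → 17 March 2036.
  Prosecution Delay Deduction: −351 days → 1 April 2035.
Expiry of referenced patent VP-828874:
  Base: filing + 22 years → 27 December 2035.
Terminal disclaimer: VP-380218 expires on the earlier of 1 April 2035 and 27 December 2035.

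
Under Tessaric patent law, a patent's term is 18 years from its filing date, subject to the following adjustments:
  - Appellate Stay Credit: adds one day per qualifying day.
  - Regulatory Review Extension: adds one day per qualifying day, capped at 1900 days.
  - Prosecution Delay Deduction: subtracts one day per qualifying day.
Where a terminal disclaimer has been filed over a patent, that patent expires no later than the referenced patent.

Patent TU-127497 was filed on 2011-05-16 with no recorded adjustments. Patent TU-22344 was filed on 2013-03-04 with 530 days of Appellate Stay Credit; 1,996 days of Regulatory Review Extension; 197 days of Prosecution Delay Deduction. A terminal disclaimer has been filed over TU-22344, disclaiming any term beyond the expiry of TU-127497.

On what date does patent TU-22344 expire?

2029-05-16

Natural term of TU-22344:
  Base: filing + 18 years → 4 March 2031.
  Appellate Stay Credit: +530 days → 15 August 2032.
  Regulatory Review Extension: 1996 days claimed exceeds the 1900-day cap, so +1900 days → 28 October 2037.
  Prosecution Delay Deduction: −197 days → 14 April 2037.
Expiry of referenced patent TU-127497:
  Base: filing + 18 years → 16 May 2029.
Terminal disclaimer: TU-22344 expires on the earlier of 14 April 2037 and 16 May 2029.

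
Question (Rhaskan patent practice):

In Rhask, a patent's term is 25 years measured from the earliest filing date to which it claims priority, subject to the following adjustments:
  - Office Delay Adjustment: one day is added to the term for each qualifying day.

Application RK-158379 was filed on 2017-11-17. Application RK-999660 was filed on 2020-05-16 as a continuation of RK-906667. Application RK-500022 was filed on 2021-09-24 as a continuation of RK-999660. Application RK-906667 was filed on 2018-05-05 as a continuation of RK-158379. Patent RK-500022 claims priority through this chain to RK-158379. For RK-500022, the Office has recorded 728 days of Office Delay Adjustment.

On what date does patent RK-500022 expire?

November 14, 2044

Earliest priority filing: 17 November 2017.
Base term: 17 November 2017 + 25 years → 17 November 2042.
Office Delay Adjustment: +728 days → 14 November 2044.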